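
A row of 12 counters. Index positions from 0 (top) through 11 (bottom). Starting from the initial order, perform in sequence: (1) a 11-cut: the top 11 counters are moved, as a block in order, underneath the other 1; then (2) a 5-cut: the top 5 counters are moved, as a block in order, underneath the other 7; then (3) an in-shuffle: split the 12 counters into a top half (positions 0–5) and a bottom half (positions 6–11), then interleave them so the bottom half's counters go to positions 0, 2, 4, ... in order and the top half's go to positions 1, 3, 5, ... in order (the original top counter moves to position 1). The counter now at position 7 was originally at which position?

7

Undo the operations in reverse order, starting from position 7:
  undo op 3 (in-shuffle, from top half): 7 ← 3
  undo op 2 (cut 5): 3 ← 8
  undo op 1 (cut 11): 8 ← 7
So the counter at position 7 came from original position 7.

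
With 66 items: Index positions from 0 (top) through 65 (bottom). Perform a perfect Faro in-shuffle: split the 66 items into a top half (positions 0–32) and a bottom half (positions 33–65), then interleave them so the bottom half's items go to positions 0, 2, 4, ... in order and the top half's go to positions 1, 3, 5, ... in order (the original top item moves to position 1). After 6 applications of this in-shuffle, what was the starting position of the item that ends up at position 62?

45

Work backwards from position 62, undoing one in-shuffle at a time:
62 ← 64 ← 65 ← 32 ← 49 ← 24 ← 45
So the item now at position 62 started at position 45.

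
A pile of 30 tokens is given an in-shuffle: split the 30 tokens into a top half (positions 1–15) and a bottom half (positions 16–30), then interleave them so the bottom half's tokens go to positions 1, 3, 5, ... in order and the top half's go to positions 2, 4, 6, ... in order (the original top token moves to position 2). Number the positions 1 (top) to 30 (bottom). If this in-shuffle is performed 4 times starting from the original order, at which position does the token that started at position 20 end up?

Track the token's position through each in-shuffle:
20 → 9 → 18 → 5 → 10

10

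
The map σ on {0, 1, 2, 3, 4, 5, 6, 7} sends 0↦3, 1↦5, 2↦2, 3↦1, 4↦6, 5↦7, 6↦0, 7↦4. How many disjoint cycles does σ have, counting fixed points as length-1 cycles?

2

Cycle decomposition: (0 3 1 5 7 4 6) (2).
2 cycles.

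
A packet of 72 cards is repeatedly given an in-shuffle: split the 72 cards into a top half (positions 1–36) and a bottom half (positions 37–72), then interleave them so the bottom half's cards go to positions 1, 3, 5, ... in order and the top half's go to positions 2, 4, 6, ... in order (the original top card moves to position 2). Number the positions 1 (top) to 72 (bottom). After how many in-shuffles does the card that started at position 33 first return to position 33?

9

Follow position 33 under repeated in-shuffles:
33 → 66 → 59 → 45 → 17 → 34 → 68 → 63 → 53 → 33
It first returns after 9 in-shuffles.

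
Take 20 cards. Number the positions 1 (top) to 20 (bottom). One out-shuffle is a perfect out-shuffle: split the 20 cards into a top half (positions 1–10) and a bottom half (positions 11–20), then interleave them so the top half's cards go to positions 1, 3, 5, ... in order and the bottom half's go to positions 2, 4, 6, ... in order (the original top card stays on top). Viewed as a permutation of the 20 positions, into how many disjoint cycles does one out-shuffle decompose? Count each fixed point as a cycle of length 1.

Trace each unvisited position around until it returns:
(1) (2 3 5 9 17 14 ... len 18) (20)
3 cycles in total.

3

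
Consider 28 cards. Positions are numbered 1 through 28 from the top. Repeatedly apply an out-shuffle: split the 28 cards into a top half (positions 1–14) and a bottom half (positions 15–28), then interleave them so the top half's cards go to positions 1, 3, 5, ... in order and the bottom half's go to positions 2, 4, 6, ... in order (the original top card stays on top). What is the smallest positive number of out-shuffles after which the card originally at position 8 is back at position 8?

Follow position 8 under repeated out-shuffles:
8 → 15 → 2 → 3 → 5 → 9 → 17 → 6 → 11 → 21 → 14 → 27 → 26 → 24 → 20 → 12 → 23 → 18 → 8
It first returns after 18 out-shuffles.

18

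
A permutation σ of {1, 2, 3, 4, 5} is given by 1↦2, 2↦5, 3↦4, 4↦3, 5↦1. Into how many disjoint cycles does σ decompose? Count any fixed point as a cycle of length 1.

2

Cycle decomposition: (1 2 5) (3 4).
2 cycles.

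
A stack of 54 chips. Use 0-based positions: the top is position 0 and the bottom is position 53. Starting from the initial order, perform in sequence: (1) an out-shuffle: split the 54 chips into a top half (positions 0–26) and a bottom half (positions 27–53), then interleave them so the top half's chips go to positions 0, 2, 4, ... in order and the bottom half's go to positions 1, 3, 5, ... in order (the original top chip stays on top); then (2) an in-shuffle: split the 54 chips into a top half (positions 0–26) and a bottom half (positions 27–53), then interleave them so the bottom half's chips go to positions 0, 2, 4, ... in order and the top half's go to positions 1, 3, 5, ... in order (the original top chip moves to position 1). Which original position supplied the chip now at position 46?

25

Undo the operations in reverse order, starting from position 46:
  undo op 2 (in-shuffle, from bottom half): 46 ← 50
  undo op 1 (out-shuffle, from top half): 50 ← 25
So the chip at position 46 came from original position 25.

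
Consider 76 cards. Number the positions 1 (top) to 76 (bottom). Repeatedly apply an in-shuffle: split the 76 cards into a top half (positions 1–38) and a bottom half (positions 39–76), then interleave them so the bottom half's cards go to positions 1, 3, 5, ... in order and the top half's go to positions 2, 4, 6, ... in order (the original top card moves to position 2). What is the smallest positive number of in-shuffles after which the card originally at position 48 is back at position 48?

Follow position 48 under repeated in-shuffles:
48 → 19 → 38 → 76 → 75 → 73 → 69 → 61 → ... → 48 (length 30)
It first returns after 30 in-shuffles.

30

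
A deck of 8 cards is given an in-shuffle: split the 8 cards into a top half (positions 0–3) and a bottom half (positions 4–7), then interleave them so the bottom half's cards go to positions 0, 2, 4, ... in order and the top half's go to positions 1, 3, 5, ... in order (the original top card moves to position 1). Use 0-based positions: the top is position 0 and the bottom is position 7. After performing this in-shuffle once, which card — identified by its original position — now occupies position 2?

5

Work backwards from position 2, undoing one in-shuffle at a time:
2 ← 5
So the card now at position 2 started at position 5.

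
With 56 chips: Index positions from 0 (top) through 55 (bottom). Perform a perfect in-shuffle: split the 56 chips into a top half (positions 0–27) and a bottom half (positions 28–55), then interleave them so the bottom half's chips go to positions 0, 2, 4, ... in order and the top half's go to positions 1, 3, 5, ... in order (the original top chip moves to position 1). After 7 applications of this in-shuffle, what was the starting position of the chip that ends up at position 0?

Work backwards from position 0, undoing one in-shuffle at a time:
0 ← 28 ← 42 ← 49 ← 24 ← 40 ← 48 ← 52
So the chip now at position 0 started at position 52.

52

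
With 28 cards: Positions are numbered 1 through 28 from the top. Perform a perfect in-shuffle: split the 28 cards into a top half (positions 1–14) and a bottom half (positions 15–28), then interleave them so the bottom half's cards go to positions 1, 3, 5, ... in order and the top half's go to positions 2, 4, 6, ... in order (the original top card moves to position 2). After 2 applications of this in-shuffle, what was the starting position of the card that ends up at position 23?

Work backwards from position 23, undoing one in-shuffle at a time:
23 ← 26 ← 13
So the card now at position 23 started at position 13.

13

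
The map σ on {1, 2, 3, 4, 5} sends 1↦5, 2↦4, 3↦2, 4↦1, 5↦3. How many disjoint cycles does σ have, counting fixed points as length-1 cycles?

1

Cycle decomposition: (1 5 3 2 4).
1 cycle.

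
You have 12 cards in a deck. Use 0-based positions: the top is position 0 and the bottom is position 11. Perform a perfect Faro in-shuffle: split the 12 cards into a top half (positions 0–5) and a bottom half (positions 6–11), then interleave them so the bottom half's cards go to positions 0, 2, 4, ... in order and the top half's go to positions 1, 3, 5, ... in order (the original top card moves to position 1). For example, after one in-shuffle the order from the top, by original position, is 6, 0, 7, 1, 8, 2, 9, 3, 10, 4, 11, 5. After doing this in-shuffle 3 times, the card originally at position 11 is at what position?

Track the card's position through each in-shuffle:
11 → 10 → 8 → 4

4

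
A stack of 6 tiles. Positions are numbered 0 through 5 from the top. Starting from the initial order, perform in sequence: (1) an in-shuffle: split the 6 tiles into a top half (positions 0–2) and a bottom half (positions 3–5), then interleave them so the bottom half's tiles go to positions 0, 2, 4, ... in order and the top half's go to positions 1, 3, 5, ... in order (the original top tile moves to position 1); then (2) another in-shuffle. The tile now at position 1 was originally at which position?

Undo the operations in reverse order, starting from position 1:
  undo op 2 (in-shuffle, from top half): 1 ← 0
  undo op 1 (in-shuffle, from bottom half): 0 ← 3
So the tile at position 1 came from original position 3.

3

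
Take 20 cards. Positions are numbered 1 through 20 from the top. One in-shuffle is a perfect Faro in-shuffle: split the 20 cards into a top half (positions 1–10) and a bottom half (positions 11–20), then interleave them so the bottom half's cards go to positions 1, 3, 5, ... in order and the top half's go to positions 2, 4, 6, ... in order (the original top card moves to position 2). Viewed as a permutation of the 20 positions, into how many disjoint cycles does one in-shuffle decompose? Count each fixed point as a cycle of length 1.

5

Trace each unvisited position around until it returns:
(1 2 4 8 16 11) (3 6 12) (5 10 20 19 17 13) (7 14) (9 18 15)
5 cycles in total.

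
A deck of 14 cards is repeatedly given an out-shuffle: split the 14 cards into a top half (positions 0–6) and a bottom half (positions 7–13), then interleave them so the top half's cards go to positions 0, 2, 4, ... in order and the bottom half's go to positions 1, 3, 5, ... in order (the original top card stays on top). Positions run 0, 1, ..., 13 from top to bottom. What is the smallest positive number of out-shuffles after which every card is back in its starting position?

The out-shuffle permutes the 14 positions with cycle lengths [1, 1, 12].
Every card is home exactly when every cycle has completed a whole number of laps, i.e. after lcm(1, 12) = 12 out-shuffles.

12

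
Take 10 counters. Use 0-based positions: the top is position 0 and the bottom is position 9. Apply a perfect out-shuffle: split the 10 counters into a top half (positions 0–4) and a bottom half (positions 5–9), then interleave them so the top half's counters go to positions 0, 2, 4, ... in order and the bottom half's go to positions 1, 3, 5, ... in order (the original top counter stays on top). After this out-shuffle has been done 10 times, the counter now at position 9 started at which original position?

Work backwards from position 9, undoing one out-shuffle at a time:
9 ← 9 ← 9 ← 9 ← 9 ← 9 ← 9 ← 9 ← 9 ← 9 ← 9
So the counter now at position 9 started at position 9.

9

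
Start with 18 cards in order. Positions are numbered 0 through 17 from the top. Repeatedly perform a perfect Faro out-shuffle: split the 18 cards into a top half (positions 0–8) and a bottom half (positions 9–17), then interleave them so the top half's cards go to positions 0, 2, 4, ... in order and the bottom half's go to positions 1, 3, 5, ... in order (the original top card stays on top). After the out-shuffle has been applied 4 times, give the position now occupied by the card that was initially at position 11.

Track the card's position through each out-shuffle:
11 → 5 → 10 → 3 → 6

6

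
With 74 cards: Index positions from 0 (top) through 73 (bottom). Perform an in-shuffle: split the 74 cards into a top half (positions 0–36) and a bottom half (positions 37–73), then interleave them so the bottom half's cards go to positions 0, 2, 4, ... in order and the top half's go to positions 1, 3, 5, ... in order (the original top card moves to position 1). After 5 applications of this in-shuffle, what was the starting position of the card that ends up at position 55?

Work backwards from position 55, undoing one in-shuffle at a time:
55 ← 27 ← 13 ← 6 ← 40 ← 57
So the card now at position 55 started at position 57.

57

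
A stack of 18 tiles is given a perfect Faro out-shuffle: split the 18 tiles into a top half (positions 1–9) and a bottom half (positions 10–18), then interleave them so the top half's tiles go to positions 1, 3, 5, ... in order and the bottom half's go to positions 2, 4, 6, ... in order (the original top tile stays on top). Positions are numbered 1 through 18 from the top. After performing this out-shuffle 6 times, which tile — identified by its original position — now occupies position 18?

Work backwards from position 18, undoing one out-shuffle at a time:
18 ← 18 ← 18 ← 18 ← 18 ← 18 ← 18
So the tile now at position 18 started at position 18.

18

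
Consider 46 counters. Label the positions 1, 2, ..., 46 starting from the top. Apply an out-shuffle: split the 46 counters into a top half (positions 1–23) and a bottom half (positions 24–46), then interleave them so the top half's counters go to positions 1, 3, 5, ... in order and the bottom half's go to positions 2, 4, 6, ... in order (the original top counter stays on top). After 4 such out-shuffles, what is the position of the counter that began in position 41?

11

Track the counter's position through each out-shuffle:
41 → 36 → 26 → 6 → 11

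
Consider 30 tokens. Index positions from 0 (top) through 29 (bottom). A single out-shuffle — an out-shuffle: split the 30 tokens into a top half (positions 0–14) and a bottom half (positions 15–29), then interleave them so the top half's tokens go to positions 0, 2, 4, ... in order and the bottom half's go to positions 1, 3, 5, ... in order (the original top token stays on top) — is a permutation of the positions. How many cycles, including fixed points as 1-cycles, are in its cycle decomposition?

3

Trace each unvisited position around until it returns:
(0) (1 2 4 8 16 3 ... len 28) (29)
3 cycles in total.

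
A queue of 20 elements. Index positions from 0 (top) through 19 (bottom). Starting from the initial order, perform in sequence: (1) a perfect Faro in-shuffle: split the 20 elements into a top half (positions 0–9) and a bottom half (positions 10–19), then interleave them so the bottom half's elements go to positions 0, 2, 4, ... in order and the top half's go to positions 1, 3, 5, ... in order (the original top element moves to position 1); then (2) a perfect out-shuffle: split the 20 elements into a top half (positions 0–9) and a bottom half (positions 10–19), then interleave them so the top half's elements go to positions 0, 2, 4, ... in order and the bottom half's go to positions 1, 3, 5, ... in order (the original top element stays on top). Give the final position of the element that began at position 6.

7

Track the element from position 6 forward through each operation:
  after op 1 (in-shuffle): 6 → 13
  after op 2 (out-shuffle): 13 → 7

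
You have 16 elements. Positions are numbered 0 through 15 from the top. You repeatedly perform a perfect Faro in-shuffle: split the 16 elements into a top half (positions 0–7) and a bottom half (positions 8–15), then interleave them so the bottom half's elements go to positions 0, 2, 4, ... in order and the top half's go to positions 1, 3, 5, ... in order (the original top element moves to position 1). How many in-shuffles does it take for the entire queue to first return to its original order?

The in-shuffle permutes the 16 positions with cycle lengths [8, 8].
Every element is home exactly when every cycle has completed a whole number of laps, i.e. after lcm(8) = 8 in-shuffles.

8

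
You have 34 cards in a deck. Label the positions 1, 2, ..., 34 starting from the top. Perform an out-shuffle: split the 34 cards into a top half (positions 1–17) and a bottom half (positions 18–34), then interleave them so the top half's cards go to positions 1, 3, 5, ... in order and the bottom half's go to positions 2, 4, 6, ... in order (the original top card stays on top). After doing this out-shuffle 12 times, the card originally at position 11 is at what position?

8

Track the card's position through each out-shuffle:
11 → 21 → 8 → 15 → 29 → 24 → 14 → 27 → 20 → 6 → 11 → 21 → 8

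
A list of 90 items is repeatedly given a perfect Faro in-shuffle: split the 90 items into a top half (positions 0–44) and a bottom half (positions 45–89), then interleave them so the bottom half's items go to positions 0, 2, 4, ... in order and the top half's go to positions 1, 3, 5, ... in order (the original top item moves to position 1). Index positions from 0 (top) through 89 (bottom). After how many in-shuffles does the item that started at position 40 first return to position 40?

Follow position 40 under repeated in-shuffles:
40 → 81 → 72 → 54 → 18 → 37 → 75 → 60 → 30 → 61 → 32 → 65 → 40
It first returns after 12 in-shuffles.

12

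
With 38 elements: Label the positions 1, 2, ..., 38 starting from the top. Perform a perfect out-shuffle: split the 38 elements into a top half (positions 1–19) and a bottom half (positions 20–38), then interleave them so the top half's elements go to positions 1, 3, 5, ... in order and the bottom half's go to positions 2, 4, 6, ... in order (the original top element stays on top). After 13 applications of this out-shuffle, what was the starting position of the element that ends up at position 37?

Work backwards from position 37, undoing one out-shuffle at a time:
37 ← 19 ← 10 ← 24 ← 31 ← ... ← 33 (13 steps).
So the element now at position 37 started at position 33.

33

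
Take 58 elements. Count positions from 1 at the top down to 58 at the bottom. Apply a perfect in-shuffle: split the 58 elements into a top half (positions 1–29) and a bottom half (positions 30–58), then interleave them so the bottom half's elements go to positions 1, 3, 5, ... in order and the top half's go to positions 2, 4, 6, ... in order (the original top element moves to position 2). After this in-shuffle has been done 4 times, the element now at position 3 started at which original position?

Work backwards from position 3, undoing one in-shuffle at a time:
3 ← 31 ← 45 ← 52 ← 26
So the element now at position 3 started at position 26.

26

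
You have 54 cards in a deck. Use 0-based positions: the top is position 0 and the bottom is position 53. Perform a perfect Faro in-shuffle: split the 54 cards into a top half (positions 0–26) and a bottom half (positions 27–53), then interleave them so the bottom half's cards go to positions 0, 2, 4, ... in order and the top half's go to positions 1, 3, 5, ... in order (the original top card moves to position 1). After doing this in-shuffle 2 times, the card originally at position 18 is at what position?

Track the card's position through each in-shuffle:
18 → 37 → 20

20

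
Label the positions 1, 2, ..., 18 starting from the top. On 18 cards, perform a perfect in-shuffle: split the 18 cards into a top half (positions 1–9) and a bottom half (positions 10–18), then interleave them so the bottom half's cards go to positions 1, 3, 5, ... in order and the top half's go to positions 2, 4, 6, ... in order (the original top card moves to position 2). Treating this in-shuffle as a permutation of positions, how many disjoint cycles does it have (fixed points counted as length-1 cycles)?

1

Trace each unvisited position around until it returns:
(1 2 4 8 16 13 ... len 18)
1 cycle in total.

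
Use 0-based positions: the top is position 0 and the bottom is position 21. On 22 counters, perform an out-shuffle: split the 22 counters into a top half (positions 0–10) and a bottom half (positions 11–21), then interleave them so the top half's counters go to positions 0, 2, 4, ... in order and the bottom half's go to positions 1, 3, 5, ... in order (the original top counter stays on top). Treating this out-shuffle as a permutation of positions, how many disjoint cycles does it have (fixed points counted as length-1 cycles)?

7

Trace each unvisited position around until it returns:
(0) (1 2 4 8 16 11) (3 6 12) (5 10 20 19 17 13) (7 14) (9 18 15) (21)
7 cycles in total.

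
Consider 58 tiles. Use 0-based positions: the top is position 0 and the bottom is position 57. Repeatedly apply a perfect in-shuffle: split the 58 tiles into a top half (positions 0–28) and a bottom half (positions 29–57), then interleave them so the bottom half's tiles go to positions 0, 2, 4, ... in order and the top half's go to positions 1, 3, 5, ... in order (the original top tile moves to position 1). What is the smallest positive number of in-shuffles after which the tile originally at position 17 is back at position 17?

58

Follow position 17 under repeated in-shuffles:
17 → 35 → 12 → 25 → 51 → 44 → 30 → 2 → ... → 17 (length 58)
It first returns after 58 in-shuffles.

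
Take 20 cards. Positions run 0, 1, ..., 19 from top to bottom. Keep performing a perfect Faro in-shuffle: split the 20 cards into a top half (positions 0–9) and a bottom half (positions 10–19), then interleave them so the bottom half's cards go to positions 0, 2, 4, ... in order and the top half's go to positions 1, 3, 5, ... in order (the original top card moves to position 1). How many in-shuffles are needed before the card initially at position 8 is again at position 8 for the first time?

Follow position 8 under repeated in-shuffles:
8 → 17 → 14 → 8
It first returns after 3 in-shuffles.

3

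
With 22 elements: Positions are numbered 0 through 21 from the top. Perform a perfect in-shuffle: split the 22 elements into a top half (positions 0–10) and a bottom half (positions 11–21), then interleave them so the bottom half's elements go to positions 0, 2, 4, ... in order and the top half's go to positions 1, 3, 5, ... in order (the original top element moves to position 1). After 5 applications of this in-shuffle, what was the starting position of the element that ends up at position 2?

7

Work backwards from position 2, undoing one in-shuffle at a time:
2 ← 12 ← 17 ← 8 ← 15 ← 7
So the element now at position 2 started at position 7.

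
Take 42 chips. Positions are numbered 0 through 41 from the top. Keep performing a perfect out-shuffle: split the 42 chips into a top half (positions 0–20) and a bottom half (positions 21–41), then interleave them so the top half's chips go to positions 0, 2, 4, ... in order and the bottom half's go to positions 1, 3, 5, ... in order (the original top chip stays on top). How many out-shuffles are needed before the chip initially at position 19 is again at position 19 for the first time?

Follow position 19 under repeated out-shuffles:
19 → 38 → 35 → 29 → 17 → 34 → 27 → 13 → 26 → 11 → 22 → 3 → 6 → 12 → 24 → 7 → 14 → 28 → 15 → 30 → 19
It first returns after 20 out-shuffles.

20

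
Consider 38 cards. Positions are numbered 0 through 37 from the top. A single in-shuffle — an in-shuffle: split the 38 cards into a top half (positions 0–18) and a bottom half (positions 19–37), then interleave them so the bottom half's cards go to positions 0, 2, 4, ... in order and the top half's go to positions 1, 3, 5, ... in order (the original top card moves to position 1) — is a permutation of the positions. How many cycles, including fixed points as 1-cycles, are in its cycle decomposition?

4

Trace each unvisited position around until it returns:
(0 1 3 7 15 31 ... len 12) (2 5 11 23 8 17 ... len 12) (6 13 27 16 33 28 ... len 12) (12 25)
4 cycles in total.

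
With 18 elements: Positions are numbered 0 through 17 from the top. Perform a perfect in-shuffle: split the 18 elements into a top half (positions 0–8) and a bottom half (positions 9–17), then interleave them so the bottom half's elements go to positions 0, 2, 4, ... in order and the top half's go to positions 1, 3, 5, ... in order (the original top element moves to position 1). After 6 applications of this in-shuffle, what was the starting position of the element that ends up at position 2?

Work backwards from position 2, undoing one in-shuffle at a time:
2 ← 10 ← 14 ← 16 ← 17 ← 8 ← 13
So the element now at position 2 started at position 13.

13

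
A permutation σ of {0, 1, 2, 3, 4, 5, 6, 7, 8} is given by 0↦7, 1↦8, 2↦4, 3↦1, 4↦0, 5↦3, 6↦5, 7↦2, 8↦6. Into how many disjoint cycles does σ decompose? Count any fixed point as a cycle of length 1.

2

Cycle decomposition: (0 7 2 4) (1 8 6 5 3).
2 cycles.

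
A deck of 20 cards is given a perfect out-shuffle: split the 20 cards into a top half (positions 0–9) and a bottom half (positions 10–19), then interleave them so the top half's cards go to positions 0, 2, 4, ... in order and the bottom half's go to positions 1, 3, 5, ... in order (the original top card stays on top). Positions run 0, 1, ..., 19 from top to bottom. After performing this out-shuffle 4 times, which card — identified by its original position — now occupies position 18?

13

Work backwards from position 18, undoing one out-shuffle at a time:
18 ← 9 ← 14 ← 7 ← 13
So the card now at position 18 started at position 13.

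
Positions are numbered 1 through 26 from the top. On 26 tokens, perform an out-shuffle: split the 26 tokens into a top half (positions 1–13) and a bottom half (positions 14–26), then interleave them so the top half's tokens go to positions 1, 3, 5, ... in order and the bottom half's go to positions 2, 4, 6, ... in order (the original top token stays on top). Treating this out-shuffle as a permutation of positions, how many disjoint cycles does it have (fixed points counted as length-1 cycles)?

4

Trace each unvisited position around until it returns:
(1) (2 3 5 9 17 8 ... len 20) (6 11 21 16) (26)
4 cycles in total.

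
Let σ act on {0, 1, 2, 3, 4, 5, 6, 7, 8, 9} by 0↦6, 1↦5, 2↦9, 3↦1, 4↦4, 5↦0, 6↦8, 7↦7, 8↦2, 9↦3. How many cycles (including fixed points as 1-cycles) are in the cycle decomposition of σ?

3

Cycle decomposition: (0 6 8 2 9 3 1 5) (4) (7).
3 cycles.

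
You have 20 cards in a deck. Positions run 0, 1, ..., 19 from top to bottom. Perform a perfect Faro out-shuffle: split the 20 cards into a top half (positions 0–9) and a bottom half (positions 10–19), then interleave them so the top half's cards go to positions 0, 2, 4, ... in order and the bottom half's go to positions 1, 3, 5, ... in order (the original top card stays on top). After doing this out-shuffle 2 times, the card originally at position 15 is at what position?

3

Track the card's position through each out-shuffle:
15 → 11 → 3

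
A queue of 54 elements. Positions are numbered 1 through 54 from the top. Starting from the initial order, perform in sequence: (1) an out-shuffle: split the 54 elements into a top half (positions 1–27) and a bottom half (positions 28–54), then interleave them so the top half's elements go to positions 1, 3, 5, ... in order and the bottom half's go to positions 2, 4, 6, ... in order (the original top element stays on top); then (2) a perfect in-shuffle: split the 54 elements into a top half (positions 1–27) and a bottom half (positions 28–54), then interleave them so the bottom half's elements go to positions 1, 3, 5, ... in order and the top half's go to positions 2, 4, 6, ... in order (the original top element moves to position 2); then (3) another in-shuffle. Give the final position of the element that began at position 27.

Track the element from position 27 forward through each operation:
  after op 1 (out-shuffle): 27 → 53
  after op 2 (in-shuffle): 53 → 51
  after op 3 (in-shuffle): 51 → 47

47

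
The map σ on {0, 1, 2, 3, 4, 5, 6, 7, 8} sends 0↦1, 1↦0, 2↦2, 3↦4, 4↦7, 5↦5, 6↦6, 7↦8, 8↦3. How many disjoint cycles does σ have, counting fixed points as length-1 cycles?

Cycle decomposition: (0 1) (2) (3 4 7 8) (5) (6).
5 cycles.

5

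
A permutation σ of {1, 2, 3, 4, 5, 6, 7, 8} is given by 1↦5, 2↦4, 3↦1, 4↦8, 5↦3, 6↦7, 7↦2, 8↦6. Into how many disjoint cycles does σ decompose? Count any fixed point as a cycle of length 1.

Cycle decomposition: (1 5 3) (2 4 8 6 7).
2 cycles.

2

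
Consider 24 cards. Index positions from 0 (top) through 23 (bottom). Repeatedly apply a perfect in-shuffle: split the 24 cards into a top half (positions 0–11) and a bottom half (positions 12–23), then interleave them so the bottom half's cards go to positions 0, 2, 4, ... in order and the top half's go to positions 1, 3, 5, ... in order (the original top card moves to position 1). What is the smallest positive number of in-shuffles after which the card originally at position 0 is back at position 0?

Follow position 0 under repeated in-shuffles:
0 → 1 → 3 → 7 → 15 → 6 → 13 → 2 → 5 → 11 → 23 → 22 → 20 → 16 → 8 → 17 → 10 → 21 → 18 → 12 → 0
It first returns after 20 in-shuffles.

20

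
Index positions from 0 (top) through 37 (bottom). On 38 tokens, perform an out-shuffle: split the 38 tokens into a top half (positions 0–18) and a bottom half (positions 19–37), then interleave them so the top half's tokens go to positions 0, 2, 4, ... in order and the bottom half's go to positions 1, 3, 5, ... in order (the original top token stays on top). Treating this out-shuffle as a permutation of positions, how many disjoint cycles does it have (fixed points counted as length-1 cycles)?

Trace each unvisited position around until it returns:
(0) (1 2 4 8 16 32 ... len 36) (37)
3 cycles in total.

3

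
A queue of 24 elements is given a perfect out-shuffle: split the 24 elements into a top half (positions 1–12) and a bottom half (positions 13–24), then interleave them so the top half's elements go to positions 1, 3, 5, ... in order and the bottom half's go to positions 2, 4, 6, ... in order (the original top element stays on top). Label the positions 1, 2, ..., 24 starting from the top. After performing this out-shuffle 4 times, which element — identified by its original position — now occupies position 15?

22

Work backwards from position 15, undoing one out-shuffle at a time:
15 ← 8 ← 16 ← 20 ← 22
So the element now at position 15 started at position 22.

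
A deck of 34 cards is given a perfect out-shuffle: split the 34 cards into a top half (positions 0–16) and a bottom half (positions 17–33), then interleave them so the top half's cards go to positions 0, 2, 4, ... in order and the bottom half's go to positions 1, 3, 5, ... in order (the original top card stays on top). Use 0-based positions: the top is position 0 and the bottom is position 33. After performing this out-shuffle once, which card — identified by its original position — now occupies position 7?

20

Work backwards from position 7, undoing one out-shuffle at a time:
7 ← 20
So the card now at position 7 started at position 20.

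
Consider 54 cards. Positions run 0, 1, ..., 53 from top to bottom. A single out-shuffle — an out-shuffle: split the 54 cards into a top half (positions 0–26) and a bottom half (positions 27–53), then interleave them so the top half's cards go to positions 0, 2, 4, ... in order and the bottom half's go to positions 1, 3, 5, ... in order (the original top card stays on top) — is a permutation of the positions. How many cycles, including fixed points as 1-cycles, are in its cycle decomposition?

3

Trace each unvisited position around until it returns:
(0) (1 2 4 8 16 32 ... len 52) (53)
3 cycles in total.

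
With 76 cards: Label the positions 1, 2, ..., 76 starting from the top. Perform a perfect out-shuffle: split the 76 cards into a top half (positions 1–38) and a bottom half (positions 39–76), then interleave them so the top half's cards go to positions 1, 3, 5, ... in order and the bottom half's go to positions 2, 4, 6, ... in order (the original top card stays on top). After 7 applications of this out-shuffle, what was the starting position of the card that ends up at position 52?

43

Work backwards from position 52, undoing one out-shuffle at a time:
52 ← 64 ← 70 ← 73 ← 37 ← 19 ← 10 ← 43
So the card now at position 52 started at position 43.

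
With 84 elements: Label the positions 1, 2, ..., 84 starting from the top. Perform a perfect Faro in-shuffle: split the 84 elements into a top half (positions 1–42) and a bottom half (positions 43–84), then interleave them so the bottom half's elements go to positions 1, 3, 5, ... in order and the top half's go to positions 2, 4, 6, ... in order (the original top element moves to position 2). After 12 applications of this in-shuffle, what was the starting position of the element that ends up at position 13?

Work backwards from position 13, undoing one in-shuffle at a time:
13 ← 49 ← 67 ← 76 ← 38 ← 19 ← 52 ← 26 ← 13 ← 49 ← 67 ← 76 ← 38
So the element now at position 13 started at position 38.

38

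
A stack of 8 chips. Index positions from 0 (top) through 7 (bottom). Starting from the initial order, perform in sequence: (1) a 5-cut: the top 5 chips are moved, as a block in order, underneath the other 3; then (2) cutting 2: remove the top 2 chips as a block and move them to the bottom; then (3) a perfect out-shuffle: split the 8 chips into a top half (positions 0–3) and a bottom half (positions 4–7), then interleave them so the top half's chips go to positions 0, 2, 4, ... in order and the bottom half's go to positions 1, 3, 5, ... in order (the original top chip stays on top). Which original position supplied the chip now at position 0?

7

Undo the operations in reverse order, starting from position 0:
  undo op 3 (out-shuffle, from top half): 0 ← 0
  undo op 2 (cut 2): 0 ← 2
  undo op 1 (cut 5): 2 ← 7
So the chip at position 0 came from original position 7.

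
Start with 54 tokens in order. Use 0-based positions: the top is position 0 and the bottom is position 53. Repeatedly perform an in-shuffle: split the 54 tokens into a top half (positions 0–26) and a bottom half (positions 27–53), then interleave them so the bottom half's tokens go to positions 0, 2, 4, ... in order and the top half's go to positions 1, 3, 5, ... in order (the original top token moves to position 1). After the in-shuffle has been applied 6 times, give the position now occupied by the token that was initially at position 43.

Track the token's position through each in-shuffle:
43 → 32 → 10 → 21 → 43 → 32 → 10

10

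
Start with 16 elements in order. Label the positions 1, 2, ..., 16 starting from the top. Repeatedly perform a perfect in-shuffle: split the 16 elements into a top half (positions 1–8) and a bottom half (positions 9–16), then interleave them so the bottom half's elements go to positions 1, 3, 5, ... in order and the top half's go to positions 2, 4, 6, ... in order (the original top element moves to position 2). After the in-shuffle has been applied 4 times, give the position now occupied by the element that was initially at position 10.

7

Track the element's position through each in-shuffle:
10 → 3 → 6 → 12 → 7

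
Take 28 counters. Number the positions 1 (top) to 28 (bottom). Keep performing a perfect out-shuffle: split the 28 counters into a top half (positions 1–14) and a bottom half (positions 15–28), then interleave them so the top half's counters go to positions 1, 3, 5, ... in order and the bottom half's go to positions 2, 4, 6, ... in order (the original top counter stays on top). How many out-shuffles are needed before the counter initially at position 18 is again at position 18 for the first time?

Follow position 18 under repeated out-shuffles:
18 → 8 → 15 → 2 → 3 → 5 → 9 → 17 → 6 → 11 → 21 → 14 → 27 → 26 → 24 → 20 → 12 → 23 → 18
It first returns after 18 out-shuffles.

18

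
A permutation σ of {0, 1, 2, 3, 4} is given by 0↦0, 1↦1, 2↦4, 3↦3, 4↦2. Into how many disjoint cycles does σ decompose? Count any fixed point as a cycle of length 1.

Cycle decomposition: (0) (1) (2 4) (3).
4 cycles.

4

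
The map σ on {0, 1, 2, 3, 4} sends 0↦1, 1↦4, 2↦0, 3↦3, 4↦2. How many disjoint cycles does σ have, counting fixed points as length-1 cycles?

2

Cycle decomposition: (0 1 4 2) (3).
2 cycles.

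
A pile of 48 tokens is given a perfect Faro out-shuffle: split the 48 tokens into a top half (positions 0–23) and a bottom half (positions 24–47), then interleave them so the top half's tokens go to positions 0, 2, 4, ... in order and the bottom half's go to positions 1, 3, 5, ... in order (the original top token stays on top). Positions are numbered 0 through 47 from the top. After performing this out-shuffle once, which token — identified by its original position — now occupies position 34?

17

Work backwards from position 34, undoing one out-shuffle at a time:
34 ← 17
So the token now at position 34 started at position 17.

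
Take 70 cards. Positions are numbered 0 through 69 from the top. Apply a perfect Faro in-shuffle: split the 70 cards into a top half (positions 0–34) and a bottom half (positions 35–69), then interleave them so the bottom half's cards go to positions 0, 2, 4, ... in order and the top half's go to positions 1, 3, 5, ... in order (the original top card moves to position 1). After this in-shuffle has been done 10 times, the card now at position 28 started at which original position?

26

Work backwards from position 28, undoing one in-shuffle at a time:
28 ← 49 ← 24 ← 47 ← 23 ← 11 ← 5 ← 2 ← 36 ← 53 ← 26
So the card now at position 28 started at position 26.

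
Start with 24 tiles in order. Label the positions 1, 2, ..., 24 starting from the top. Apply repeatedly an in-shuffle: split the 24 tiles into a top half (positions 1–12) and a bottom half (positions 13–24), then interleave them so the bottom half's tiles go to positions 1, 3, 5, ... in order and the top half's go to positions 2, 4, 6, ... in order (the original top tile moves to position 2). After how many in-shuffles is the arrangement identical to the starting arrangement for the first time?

20

The in-shuffle permutes the 24 positions with cycle lengths [4, 20].
Every tile is home exactly when every cycle has completed a whole number of laps, i.e. after lcm(4, 20) = 20 in-shuffles.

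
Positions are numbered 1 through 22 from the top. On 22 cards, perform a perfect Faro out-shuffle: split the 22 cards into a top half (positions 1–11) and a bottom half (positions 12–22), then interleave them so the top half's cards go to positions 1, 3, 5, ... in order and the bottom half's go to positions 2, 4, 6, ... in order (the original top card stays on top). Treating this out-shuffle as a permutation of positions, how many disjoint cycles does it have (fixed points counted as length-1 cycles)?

Trace each unvisited position around until it returns:
(1) (2 3 5 9 17 12) (4 7 13) (6 11 21 20 18 14) (8 15) (10 19 16) (22)
7 cycles in total.

7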